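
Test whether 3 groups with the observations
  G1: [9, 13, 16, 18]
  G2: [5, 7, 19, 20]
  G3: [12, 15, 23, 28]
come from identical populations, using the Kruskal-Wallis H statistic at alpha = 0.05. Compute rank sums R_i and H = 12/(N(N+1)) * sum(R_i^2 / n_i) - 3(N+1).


Step 1: Combine all N = 12 observations and assign midranks.
sorted (value, group, rank): (5,G2,1), (7,G2,2), (9,G1,3), (12,G3,4), (13,G1,5), (15,G3,6), (16,G1,7), (18,G1,8), (19,G2,9), (20,G2,10), (23,G3,11), (28,G3,12)
Step 2: Sum ranks within each group.
R_1 = 23 (n_1 = 4)
R_2 = 22 (n_2 = 4)
R_3 = 33 (n_3 = 4)
Step 3: H = 12/(N(N+1)) * sum(R_i^2/n_i) - 3(N+1)
     = 12/(12*13) * (23^2/4 + 22^2/4 + 33^2/4) - 3*13
     = 0.076923 * 525.5 - 39
     = 1.423077.
Step 4: No ties, so H is used without correction.
Step 5: Under H0, H ~ chi^2(2); p-value = 0.490888.
Step 6: alpha = 0.05. fail to reject H0.

H = 1.4231, df = 2, p = 0.490888, fail to reject H0.


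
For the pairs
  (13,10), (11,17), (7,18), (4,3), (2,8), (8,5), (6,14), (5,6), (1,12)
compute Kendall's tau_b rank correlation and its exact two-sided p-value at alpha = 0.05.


Step 1: Enumerate the 36 unordered pairs (i,j) with i<j and classify each by sign(x_j-x_i) * sign(y_j-y_i).
  (1,2):dx=-2,dy=+7->D; (1,3):dx=-6,dy=+8->D; (1,4):dx=-9,dy=-7->C; (1,5):dx=-11,dy=-2->C
  (1,6):dx=-5,dy=-5->C; (1,7):dx=-7,dy=+4->D; (1,8):dx=-8,dy=-4->C; (1,9):dx=-12,dy=+2->D
  (2,3):dx=-4,dy=+1->D; (2,4):dx=-7,dy=-14->C; (2,5):dx=-9,dy=-9->C; (2,6):dx=-3,dy=-12->C
  (2,7):dx=-5,dy=-3->C; (2,8):dx=-6,dy=-11->C; (2,9):dx=-10,dy=-5->C; (3,4):dx=-3,dy=-15->C
  (3,5):dx=-5,dy=-10->C; (3,6):dx=+1,dy=-13->D; (3,7):dx=-1,dy=-4->C; (3,8):dx=-2,dy=-12->C
  (3,9):dx=-6,dy=-6->C; (4,5):dx=-2,dy=+5->D; (4,6):dx=+4,dy=+2->C; (4,7):dx=+2,dy=+11->C
  (4,8):dx=+1,dy=+3->C; (4,9):dx=-3,dy=+9->D; (5,6):dx=+6,dy=-3->D; (5,7):dx=+4,dy=+6->C
  (5,8):dx=+3,dy=-2->D; (5,9):dx=-1,dy=+4->D; (6,7):dx=-2,dy=+9->D; (6,8):dx=-3,dy=+1->D
  (6,9):dx=-7,dy=+7->D; (7,8):dx=-1,dy=-8->C; (7,9):dx=-5,dy=-2->C; (8,9):dx=-4,dy=+6->D
Step 2: C = 21, D = 15, total pairs = 36.
Step 3: tau = (C - D)/(n(n-1)/2) = (21 - 15)/36 = 0.166667.
Step 4: Exact two-sided p-value (enumerate n! = 362880 permutations of y under H0): p = 0.612202.
Step 5: alpha = 0.05. fail to reject H0.

tau_b = 0.1667 (C=21, D=15), p = 0.612202, fail to reject H0.


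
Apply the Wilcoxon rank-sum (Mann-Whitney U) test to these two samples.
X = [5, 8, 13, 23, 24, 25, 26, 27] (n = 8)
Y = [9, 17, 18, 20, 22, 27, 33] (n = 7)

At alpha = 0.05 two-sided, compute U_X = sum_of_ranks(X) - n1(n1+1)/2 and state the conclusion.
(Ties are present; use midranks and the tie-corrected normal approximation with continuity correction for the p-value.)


Step 1: Combine and sort all 15 observations; assign midranks.
sorted (value, group): (5,X), (8,X), (9,Y), (13,X), (17,Y), (18,Y), (20,Y), (22,Y), (23,X), (24,X), (25,X), (26,X), (27,X), (27,Y), (33,Y)
ranks: 5->1, 8->2, 9->3, 13->4, 17->5, 18->6, 20->7, 22->8, 23->9, 24->10, 25->11, 26->12, 27->13.5, 27->13.5, 33->15
Step 2: Rank sum for X: R1 = 1 + 2 + 4 + 9 + 10 + 11 + 12 + 13.5 = 62.5.
Step 3: U_X = R1 - n1(n1+1)/2 = 62.5 - 8*9/2 = 62.5 - 36 = 26.5.
       U_Y = n1*n2 - U_X = 56 - 26.5 = 29.5.
Step 4: Ties are present, so use the tie-corrected normal approximation (with continuity correction) for the p-value.
Step 5: p-value = 0.907786; compare to alpha = 0.05. fail to reject H0.

U_X = 26.5, p = 0.907786, fail to reject H0 at alpha = 0.05.


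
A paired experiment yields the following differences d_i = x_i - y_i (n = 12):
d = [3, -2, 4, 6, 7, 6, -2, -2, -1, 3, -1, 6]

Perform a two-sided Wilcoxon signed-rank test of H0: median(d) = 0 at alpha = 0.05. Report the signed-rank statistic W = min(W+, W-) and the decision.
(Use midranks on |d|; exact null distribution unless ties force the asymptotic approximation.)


Step 1: Drop any zero differences (none here) and take |d_i|.
|d| = [3, 2, 4, 6, 7, 6, 2, 2, 1, 3, 1, 6]
Step 2: Midrank |d_i| (ties get averaged ranks).
ranks: |3|->6.5, |2|->4, |4|->8, |6|->10, |7|->12, |6|->10, |2|->4, |2|->4, |1|->1.5, |3|->6.5, |1|->1.5, |6|->10
Step 3: Attach original signs; sum ranks with positive sign and with negative sign.
W+ = 6.5 + 8 + 10 + 12 + 10 + 6.5 + 10 = 63
W- = 4 + 4 + 4 + 1.5 + 1.5 = 15
(Check: W+ + W- = 78 should equal n(n+1)/2 = 78.)
Step 4: Test statistic W = min(W+, W-) = 15.
Step 5: Ties in |d|, so use the tie-corrected normal approximation.
        E[W] = n(n+1)/4 = 12*13/4 = 39.
        Tie groups: |d|=1 (t=2), |d|=2 (t=3), |d|=3 (t=2), |d|=6 (t=3); sum(t^3 - t) = 60.
        Var[W] = n(n+1)(2n+1)/24 - sum(t^3-t)/48 = 3900/24 - 60/48 = 161.25.
        z = (W - E[W]) / sqrt(Var[W]) = (15 - 39) / 12.6984 = -1.8900.
        Two-sided p = 2*Phi(z) = 0.058758.
Step 6: alpha = 0.05. fail to reject H0.

W+ = 63, W- = 15, W = min = 15, p = 0.058758, fail to reject H0.


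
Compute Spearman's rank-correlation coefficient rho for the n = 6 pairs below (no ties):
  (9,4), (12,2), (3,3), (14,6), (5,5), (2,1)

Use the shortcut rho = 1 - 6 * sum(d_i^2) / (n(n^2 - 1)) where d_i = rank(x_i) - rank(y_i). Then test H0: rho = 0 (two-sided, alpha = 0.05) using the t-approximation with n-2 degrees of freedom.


Step 1: Rank x and y separately (midranks; no ties here).
rank(x): 9->4, 12->5, 3->2, 14->6, 5->3, 2->1
rank(y): 4->4, 2->2, 3->3, 6->6, 5->5, 1->1
Step 2: d_i = R_x(i) - R_y(i); compute d_i^2.
  (4-4)^2=0, (5-2)^2=9, (2-3)^2=1, (6-6)^2=0, (3-5)^2=4, (1-1)^2=0
sum(d^2) = 14.
Step 3: rho = 1 - 6*14 / (6*(6^2 - 1)) = 1 - 84/210 = 0.600000.
Step 4: Under H0, t = rho * sqrt((n-2)/(1-rho^2)) = 1.5000 ~ t(4).
Step 5: Two-sided p-value from the t-distribution with 4 df = 0.208000.
Step 6: alpha = 0.05. fail to reject H0.

rho = 0.6000, p = 0.208000, fail to reject H0 at alpha = 0.05.


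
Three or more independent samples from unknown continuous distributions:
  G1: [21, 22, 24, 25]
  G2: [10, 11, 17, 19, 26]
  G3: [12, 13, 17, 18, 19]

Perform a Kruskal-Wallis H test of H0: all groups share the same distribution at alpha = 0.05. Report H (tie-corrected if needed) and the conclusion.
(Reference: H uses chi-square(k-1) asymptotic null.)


Step 1: Combine all N = 14 observations and assign midranks.
sorted (value, group, rank): (10,G2,1), (11,G2,2), (12,G3,3), (13,G3,4), (17,G2,5.5), (17,G3,5.5), (18,G3,7), (19,G2,8.5), (19,G3,8.5), (21,G1,10), (22,G1,11), (24,G1,12), (25,G1,13), (26,G2,14)
Step 2: Sum ranks within each group.
R_1 = 46 (n_1 = 4)
R_2 = 31 (n_2 = 5)
R_3 = 28 (n_3 = 5)
Step 3: H = 12/(N(N+1)) * sum(R_i^2/n_i) - 3(N+1)
     = 12/(14*15) * (46^2/4 + 31^2/5 + 28^2/5) - 3*15
     = 0.057143 * 878 - 45
     = 5.171429.
Step 4: Ties present; correction factor C = 1 - 12/(14^3 - 14) = 0.995604. Corrected H = 5.171429 / 0.995604 = 5.194260.
Step 5: Under H0, H ~ chi^2(2); p-value = 0.074487.
Step 6: alpha = 0.05. fail to reject H0.

H = 5.1943, df = 2, p = 0.074487, fail to reject H0.


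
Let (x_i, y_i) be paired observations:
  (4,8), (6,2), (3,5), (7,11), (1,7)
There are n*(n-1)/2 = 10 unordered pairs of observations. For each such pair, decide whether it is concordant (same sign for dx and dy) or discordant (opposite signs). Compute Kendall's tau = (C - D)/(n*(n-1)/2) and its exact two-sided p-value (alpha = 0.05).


Step 1: Enumerate the 10 unordered pairs (i,j) with i<j and classify each by sign(x_j-x_i) * sign(y_j-y_i).
  (1,2):dx=+2,dy=-6->D; (1,3):dx=-1,dy=-3->C; (1,4):dx=+3,dy=+3->C; (1,5):dx=-3,dy=-1->C
  (2,3):dx=-3,dy=+3->D; (2,4):dx=+1,dy=+9->C; (2,5):dx=-5,dy=+5->D; (3,4):dx=+4,dy=+6->C
  (3,5):dx=-2,dy=+2->D; (4,5):dx=-6,dy=-4->C
Step 2: C = 6, D = 4, total pairs = 10.
Step 3: tau = (C - D)/(n(n-1)/2) = (6 - 4)/10 = 0.200000.
Step 4: Exact two-sided p-value (enumerate n! = 120 permutations of y under H0): p = 0.816667.
Step 5: alpha = 0.05. fail to reject H0.

tau_b = 0.2000 (C=6, D=4), p = 0.816667, fail to reject H0.


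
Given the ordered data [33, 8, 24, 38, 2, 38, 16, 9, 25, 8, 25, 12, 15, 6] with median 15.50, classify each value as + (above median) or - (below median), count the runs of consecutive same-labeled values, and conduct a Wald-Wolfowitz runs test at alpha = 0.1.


Step 1: Compute median = 15.50; label A = above, B = below.
Labels in order: ABAABAABABABBB  (n_A = 7, n_B = 7)
Step 2: Count runs R = 10.
Step 3: Under H0 (random ordering), E[R] = 2*n_A*n_B/(n_A+n_B) + 1 = 2*7*7/14 + 1 = 8.0000.
        Var[R] = 2*n_A*n_B*(2*n_A*n_B - n_A - n_B) / ((n_A+n_B)^2 * (n_A+n_B-1)) = 8232/2548 = 3.2308.
        SD[R] = 1.7974.
Step 4: Continuity-corrected z = (R - 0.5 - E[R]) / SD[R] = (10 - 0.5 - 8.0000) / 1.7974 = 0.8345.
Step 5: Two-sided p-value via normal approximation = 2*(1 - Phi(|z|)) = 0.403986.
Step 6: alpha = 0.1. fail to reject H0.

R = 10, z = 0.8345, p = 0.403986, fail to reject H0.


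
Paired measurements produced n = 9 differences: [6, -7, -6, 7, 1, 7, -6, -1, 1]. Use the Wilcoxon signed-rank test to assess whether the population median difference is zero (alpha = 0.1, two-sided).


Step 1: Drop any zero differences (none here) and take |d_i|.
|d| = [6, 7, 6, 7, 1, 7, 6, 1, 1]
Step 2: Midrank |d_i| (ties get averaged ranks).
ranks: |6|->5, |7|->8, |6|->5, |7|->8, |1|->2, |7|->8, |6|->5, |1|->2, |1|->2
Step 3: Attach original signs; sum ranks with positive sign and with negative sign.
W+ = 5 + 8 + 2 + 8 + 2 = 25
W- = 8 + 5 + 5 + 2 = 20
(Check: W+ + W- = 45 should equal n(n+1)/2 = 45.)
Step 4: Test statistic W = min(W+, W-) = 20.
Step 5: Ties in |d|, so use the tie-corrected normal approximation.
        E[W] = n(n+1)/4 = 9*10/4 = 22.5.
        Tie groups: |d|=1 (t=3), |d|=6 (t=3), |d|=7 (t=3); sum(t^3 - t) = 72.
        Var[W] = n(n+1)(2n+1)/24 - sum(t^3-t)/48 = 1710/24 - 72/48 = 69.75.
        z = (W - E[W]) / sqrt(Var[W]) = (20 - 22.5) / 8.3516 = -0.2993.
        Two-sided p = 2*Phi(z) = 0.764679.
Step 6: alpha = 0.1. fail to reject H0.

W+ = 25, W- = 20, W = min = 20, p = 0.764679, fail to reject H0.


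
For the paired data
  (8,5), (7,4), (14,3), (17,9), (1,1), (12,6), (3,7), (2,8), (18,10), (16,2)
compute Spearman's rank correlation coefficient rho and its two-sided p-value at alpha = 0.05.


Step 1: Rank x and y separately (midranks; no ties here).
rank(x): 8->5, 7->4, 14->7, 17->9, 1->1, 12->6, 3->3, 2->2, 18->10, 16->8
rank(y): 5->5, 4->4, 3->3, 9->9, 1->1, 6->6, 7->7, 8->8, 10->10, 2->2
Step 2: d_i = R_x(i) - R_y(i); compute d_i^2.
  (5-5)^2=0, (4-4)^2=0, (7-3)^2=16, (9-9)^2=0, (1-1)^2=0, (6-6)^2=0, (3-7)^2=16, (2-8)^2=36, (10-10)^2=0, (8-2)^2=36
sum(d^2) = 104.
Step 3: rho = 1 - 6*104 / (10*(10^2 - 1)) = 1 - 624/990 = 0.369697.
Step 4: Under H0, t = rho * sqrt((n-2)/(1-rho^2)) = 1.1254 ~ t(8).
Step 5: Two-sided p-value from the t-distribution with 8 df = 0.293050.
Step 6: alpha = 0.05. fail to reject H0.

rho = 0.3697, p = 0.293050, fail to reject H0 at alpha = 0.05.


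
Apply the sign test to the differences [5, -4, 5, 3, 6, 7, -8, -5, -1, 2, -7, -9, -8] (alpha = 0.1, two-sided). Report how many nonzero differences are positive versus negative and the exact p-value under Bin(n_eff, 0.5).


Step 1: Discard zero differences. Original n = 13; n_eff = number of nonzero differences = 13.
Nonzero differences (with sign): +5, -4, +5, +3, +6, +7, -8, -5, -1, +2, -7, -9, -8
Step 2: Count signs: positive = 6, negative = 7.
Step 3: Under H0: P(positive) = 0.5, so the number of positives S ~ Bin(13, 0.5).
Step 4: Two-sided exact p-value = sum of Bin(13,0.5) probabilities at or below the observed probability = 1.000000.
Step 5: alpha = 0.1. fail to reject H0.

n_eff = 13, pos = 6, neg = 7, p = 1.000000, fail to reject H0.


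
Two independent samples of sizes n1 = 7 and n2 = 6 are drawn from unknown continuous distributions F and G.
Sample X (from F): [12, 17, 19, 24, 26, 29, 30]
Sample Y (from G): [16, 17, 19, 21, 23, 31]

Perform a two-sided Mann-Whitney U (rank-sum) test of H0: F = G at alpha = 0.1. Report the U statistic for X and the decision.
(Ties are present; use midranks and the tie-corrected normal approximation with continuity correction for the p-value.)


Step 1: Combine and sort all 13 observations; assign midranks.
sorted (value, group): (12,X), (16,Y), (17,X), (17,Y), (19,X), (19,Y), (21,Y), (23,Y), (24,X), (26,X), (29,X), (30,X), (31,Y)
ranks: 12->1, 16->2, 17->3.5, 17->3.5, 19->5.5, 19->5.5, 21->7, 23->8, 24->9, 26->10, 29->11, 30->12, 31->13
Step 2: Rank sum for X: R1 = 1 + 3.5 + 5.5 + 9 + 10 + 11 + 12 = 52.
Step 3: U_X = R1 - n1(n1+1)/2 = 52 - 7*8/2 = 52 - 28 = 24.
       U_Y = n1*n2 - U_X = 42 - 24 = 18.
Step 4: Ties are present, so use the tie-corrected normal approximation (with continuity correction) for the p-value.
Step 5: p-value = 0.720247; compare to alpha = 0.1. fail to reject H0.

U_X = 24, p = 0.720247, fail to reject H0 at alpha = 0.1.


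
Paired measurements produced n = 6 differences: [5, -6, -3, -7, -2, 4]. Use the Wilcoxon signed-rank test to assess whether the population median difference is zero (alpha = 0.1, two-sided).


Step 1: Drop any zero differences (none here) and take |d_i|.
|d| = [5, 6, 3, 7, 2, 4]
Step 2: Midrank |d_i| (ties get averaged ranks).
ranks: |5|->4, |6|->5, |3|->2, |7|->6, |2|->1, |4|->3
Step 3: Attach original signs; sum ranks with positive sign and with negative sign.
W+ = 4 + 3 = 7
W- = 5 + 2 + 6 + 1 = 14
(Check: W+ + W- = 21 should equal n(n+1)/2 = 21.)
Step 4: Test statistic W = min(W+, W-) = 7.
Step 5: No ties, so the exact null distribution over the 2^6 = 64 sign assignments gives the two-sided p-value = 0.562500.
Step 6: alpha = 0.1. fail to reject H0.

W+ = 7, W- = 14, W = min = 7, p = 0.562500, fail to reject H0.


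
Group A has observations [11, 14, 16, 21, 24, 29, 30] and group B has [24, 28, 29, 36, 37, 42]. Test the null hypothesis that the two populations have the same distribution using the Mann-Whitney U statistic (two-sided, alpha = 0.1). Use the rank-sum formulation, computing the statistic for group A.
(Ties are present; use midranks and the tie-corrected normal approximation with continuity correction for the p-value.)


Step 1: Combine and sort all 13 observations; assign midranks.
sorted (value, group): (11,X), (14,X), (16,X), (21,X), (24,X), (24,Y), (28,Y), (29,X), (29,Y), (30,X), (36,Y), (37,Y), (42,Y)
ranks: 11->1, 14->2, 16->3, 21->4, 24->5.5, 24->5.5, 28->7, 29->8.5, 29->8.5, 30->10, 36->11, 37->12, 42->13
Step 2: Rank sum for X: R1 = 1 + 2 + 3 + 4 + 5.5 + 8.5 + 10 = 34.
Step 3: U_X = R1 - n1(n1+1)/2 = 34 - 7*8/2 = 34 - 28 = 6.
       U_Y = n1*n2 - U_X = 42 - 6 = 36.
Step 4: Ties are present, so use the tie-corrected normal approximation (with continuity correction) for the p-value.
Step 5: p-value = 0.037788; compare to alpha = 0.1. reject H0.

U_X = 6, p = 0.037788, reject H0 at alpha = 0.1.


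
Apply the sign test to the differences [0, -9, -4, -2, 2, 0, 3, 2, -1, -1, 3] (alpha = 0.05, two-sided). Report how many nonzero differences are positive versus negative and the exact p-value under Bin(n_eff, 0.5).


Step 1: Discard zero differences. Original n = 11; n_eff = number of nonzero differences = 9.
Nonzero differences (with sign): -9, -4, -2, +2, +3, +2, -1, -1, +3
Step 2: Count signs: positive = 4, negative = 5.
Step 3: Under H0: P(positive) = 0.5, so the number of positives S ~ Bin(9, 0.5).
Step 4: Two-sided exact p-value = sum of Bin(9,0.5) probabilities at or below the observed probability = 1.000000.
Step 5: alpha = 0.05. fail to reject H0.

n_eff = 9, pos = 4, neg = 5, p = 1.000000, fail to reject H0.


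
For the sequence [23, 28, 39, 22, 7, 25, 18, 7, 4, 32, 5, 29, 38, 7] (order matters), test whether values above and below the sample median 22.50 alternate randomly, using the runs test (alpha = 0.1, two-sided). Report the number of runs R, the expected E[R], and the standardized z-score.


Step 1: Compute median = 22.50; label A = above, B = below.
Labels in order: AAABBABBBABAAB  (n_A = 7, n_B = 7)
Step 2: Count runs R = 8.
Step 3: Under H0 (random ordering), E[R] = 2*n_A*n_B/(n_A+n_B) + 1 = 2*7*7/14 + 1 = 8.0000.
        Var[R] = 2*n_A*n_B*(2*n_A*n_B - n_A - n_B) / ((n_A+n_B)^2 * (n_A+n_B-1)) = 8232/2548 = 3.2308.
        SD[R] = 1.7974.
Step 4: R = E[R], so z = 0 with no continuity correction.
Step 5: Two-sided p-value via normal approximation = 2*(1 - Phi(|z|)) = 1.000000.
Step 6: alpha = 0.1. fail to reject H0.

R = 8, z = 0.0000, p = 1.000000, fail to reject H0.


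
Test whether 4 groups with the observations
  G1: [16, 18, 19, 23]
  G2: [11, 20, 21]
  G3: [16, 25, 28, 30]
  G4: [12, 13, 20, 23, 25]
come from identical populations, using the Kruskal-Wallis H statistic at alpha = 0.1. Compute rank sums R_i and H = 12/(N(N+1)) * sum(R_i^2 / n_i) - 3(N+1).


Step 1: Combine all N = 16 observations and assign midranks.
sorted (value, group, rank): (11,G2,1), (12,G4,2), (13,G4,3), (16,G1,4.5), (16,G3,4.5), (18,G1,6), (19,G1,7), (20,G2,8.5), (20,G4,8.5), (21,G2,10), (23,G1,11.5), (23,G4,11.5), (25,G3,13.5), (25,G4,13.5), (28,G3,15), (30,G3,16)
Step 2: Sum ranks within each group.
R_1 = 29 (n_1 = 4)
R_2 = 19.5 (n_2 = 3)
R_3 = 49 (n_3 = 4)
R_4 = 38.5 (n_4 = 5)
Step 3: H = 12/(N(N+1)) * sum(R_i^2/n_i) - 3(N+1)
     = 12/(16*17) * (29^2/4 + 19.5^2/3 + 49^2/4 + 38.5^2/5) - 3*17
     = 0.044118 * 1233.7 - 51
     = 3.427941.
Step 4: Ties present; correction factor C = 1 - 24/(16^3 - 16) = 0.994118. Corrected H = 3.427941 / 0.994118 = 3.448225.
Step 5: Under H0, H ~ chi^2(3); p-value = 0.327540.
Step 6: alpha = 0.1. fail to reject H0.

H = 3.4482, df = 3, p = 0.327540, fail to reject H0.


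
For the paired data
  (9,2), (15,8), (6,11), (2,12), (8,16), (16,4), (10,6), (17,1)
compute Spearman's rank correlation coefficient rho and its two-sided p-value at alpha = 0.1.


Step 1: Rank x and y separately (midranks; no ties here).
rank(x): 9->4, 15->6, 6->2, 2->1, 8->3, 16->7, 10->5, 17->8
rank(y): 2->2, 8->5, 11->6, 12->7, 16->8, 4->3, 6->4, 1->1
Step 2: d_i = R_x(i) - R_y(i); compute d_i^2.
  (4-2)^2=4, (6-5)^2=1, (2-6)^2=16, (1-7)^2=36, (3-8)^2=25, (7-3)^2=16, (5-4)^2=1, (8-1)^2=49
sum(d^2) = 148.
Step 3: rho = 1 - 6*148 / (8*(8^2 - 1)) = 1 - 888/504 = -0.761905.
Step 4: Under H0, t = rho * sqrt((n-2)/(1-rho^2)) = -2.8814 ~ t(6).
Step 5: Two-sided p-value from the t-distribution with 6 df = 0.028005.
Step 6: alpha = 0.1. reject H0.

rho = -0.7619, p = 0.028005, reject H0 at alpha = 0.1.


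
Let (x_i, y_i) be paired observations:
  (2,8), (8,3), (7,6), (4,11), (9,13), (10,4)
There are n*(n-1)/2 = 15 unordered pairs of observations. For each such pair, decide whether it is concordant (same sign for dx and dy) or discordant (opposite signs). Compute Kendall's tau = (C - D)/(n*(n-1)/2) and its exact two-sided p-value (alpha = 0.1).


Step 1: Enumerate the 15 unordered pairs (i,j) with i<j and classify each by sign(x_j-x_i) * sign(y_j-y_i).
  (1,2):dx=+6,dy=-5->D; (1,3):dx=+5,dy=-2->D; (1,4):dx=+2,dy=+3->C; (1,5):dx=+7,dy=+5->C
  (1,6):dx=+8,dy=-4->D; (2,3):dx=-1,dy=+3->D; (2,4):dx=-4,dy=+8->D; (2,5):dx=+1,dy=+10->C
  (2,6):dx=+2,dy=+1->C; (3,4):dx=-3,dy=+5->D; (3,5):dx=+2,dy=+7->C; (3,6):dx=+3,dy=-2->D
  (4,5):dx=+5,dy=+2->C; (4,6):dx=+6,dy=-7->D; (5,6):dx=+1,dy=-9->D
Step 2: C = 6, D = 9, total pairs = 15.
Step 3: tau = (C - D)/(n(n-1)/2) = (6 - 9)/15 = -0.200000.
Step 4: Exact two-sided p-value (enumerate n! = 720 permutations of y under H0): p = 0.719444.
Step 5: alpha = 0.1. fail to reject H0.

tau_b = -0.2000 (C=6, D=9), p = 0.719444, fail to reject H0.


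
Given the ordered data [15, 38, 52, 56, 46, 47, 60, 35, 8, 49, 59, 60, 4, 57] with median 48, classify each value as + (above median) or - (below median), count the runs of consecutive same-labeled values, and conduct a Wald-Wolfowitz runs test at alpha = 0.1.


Step 1: Compute median = 48; label A = above, B = below.
Labels in order: BBAABBABBAAABA  (n_A = 7, n_B = 7)
Step 2: Count runs R = 8.
Step 3: Under H0 (random ordering), E[R] = 2*n_A*n_B/(n_A+n_B) + 1 = 2*7*7/14 + 1 = 8.0000.
        Var[R] = 2*n_A*n_B*(2*n_A*n_B - n_A - n_B) / ((n_A+n_B)^2 * (n_A+n_B-1)) = 8232/2548 = 3.2308.
        SD[R] = 1.7974.
Step 4: R = E[R], so z = 0 with no continuity correction.
Step 5: Two-sided p-value via normal approximation = 2*(1 - Phi(|z|)) = 1.000000.
Step 6: alpha = 0.1. fail to reject H0.

R = 8, z = 0.0000, p = 1.000000, fail to reject H0.


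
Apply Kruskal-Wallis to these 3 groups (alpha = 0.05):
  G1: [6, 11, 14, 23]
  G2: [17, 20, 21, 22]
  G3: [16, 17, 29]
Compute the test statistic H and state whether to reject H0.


Step 1: Combine all N = 11 observations and assign midranks.
sorted (value, group, rank): (6,G1,1), (11,G1,2), (14,G1,3), (16,G3,4), (17,G2,5.5), (17,G3,5.5), (20,G2,7), (21,G2,8), (22,G2,9), (23,G1,10), (29,G3,11)
Step 2: Sum ranks within each group.
R_1 = 16 (n_1 = 4)
R_2 = 29.5 (n_2 = 4)
R_3 = 20.5 (n_3 = 3)
Step 3: H = 12/(N(N+1)) * sum(R_i^2/n_i) - 3(N+1)
     = 12/(11*12) * (16^2/4 + 29.5^2/4 + 20.5^2/3) - 3*12
     = 0.090909 * 421.646 - 36
     = 2.331439.
Step 4: Ties present; correction factor C = 1 - 6/(11^3 - 11) = 0.995455. Corrected H = 2.331439 / 0.995455 = 2.342085.
Step 5: Under H0, H ~ chi^2(2); p-value = 0.310044.
Step 6: alpha = 0.05. fail to reject H0.

H = 2.3421, df = 2, p = 0.310044, fail to reject H0.


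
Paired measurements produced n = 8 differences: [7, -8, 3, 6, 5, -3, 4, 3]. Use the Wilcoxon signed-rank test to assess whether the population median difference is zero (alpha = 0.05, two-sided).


Step 1: Drop any zero differences (none here) and take |d_i|.
|d| = [7, 8, 3, 6, 5, 3, 4, 3]
Step 2: Midrank |d_i| (ties get averaged ranks).
ranks: |7|->7, |8|->8, |3|->2, |6|->6, |5|->5, |3|->2, |4|->4, |3|->2
Step 3: Attach original signs; sum ranks with positive sign and with negative sign.
W+ = 7 + 2 + 6 + 5 + 4 + 2 = 26
W- = 8 + 2 = 10
(Check: W+ + W- = 36 should equal n(n+1)/2 = 36.)
Step 4: Test statistic W = min(W+, W-) = 10.
Step 5: Ties in |d|, so use the tie-corrected normal approximation.
        E[W] = n(n+1)/4 = 8*9/4 = 18.
        Tie groups: |d|=3 (t=3); sum(t^3 - t) = 24.
        Var[W] = n(n+1)(2n+1)/24 - sum(t^3-t)/48 = 1224/24 - 24/48 = 50.5.
        z = (W - E[W]) / sqrt(Var[W]) = (10 - 18) / 7.1063 = -1.1258.
        Two-sided p = 2*Phi(z) = 0.260269.
Step 6: alpha = 0.05. fail to reject H0.

W+ = 26, W- = 10, W = min = 10, p = 0.260269, fail to reject H0.


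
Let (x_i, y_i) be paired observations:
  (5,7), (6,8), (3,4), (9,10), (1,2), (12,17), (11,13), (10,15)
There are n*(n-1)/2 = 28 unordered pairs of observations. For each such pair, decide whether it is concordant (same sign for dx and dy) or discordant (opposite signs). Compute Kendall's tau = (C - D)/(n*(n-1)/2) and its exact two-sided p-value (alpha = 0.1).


Step 1: Enumerate the 28 unordered pairs (i,j) with i<j and classify each by sign(x_j-x_i) * sign(y_j-y_i).
  (1,2):dx=+1,dy=+1->C; (1,3):dx=-2,dy=-3->C; (1,4):dx=+4,dy=+3->C; (1,5):dx=-4,dy=-5->C
  (1,6):dx=+7,dy=+10->C; (1,7):dx=+6,dy=+6->C; (1,8):dx=+5,dy=+8->C; (2,3):dx=-3,dy=-4->C
  (2,4):dx=+3,dy=+2->C; (2,5):dx=-5,dy=-6->C; (2,6):dx=+6,dy=+9->C; (2,7):dx=+5,dy=+5->C
  (2,8):dx=+4,dy=+7->C; (3,4):dx=+6,dy=+6->C; (3,5):dx=-2,dy=-2->C; (3,6):dx=+9,dy=+13->C
  (3,7):dx=+8,dy=+9->C; (3,8):dx=+7,dy=+11->C; (4,5):dx=-8,dy=-8->C; (4,6):dx=+3,dy=+7->C
  (4,7):dx=+2,dy=+3->C; (4,8):dx=+1,dy=+5->C; (5,6):dx=+11,dy=+15->C; (5,7):dx=+10,dy=+11->C
  (5,8):dx=+9,dy=+13->C; (6,7):dx=-1,dy=-4->C; (6,8):dx=-2,dy=-2->C; (7,8):dx=-1,dy=+2->D
Step 2: C = 27, D = 1, total pairs = 28.
Step 3: tau = (C - D)/(n(n-1)/2) = (27 - 1)/28 = 0.928571.
Step 4: Exact two-sided p-value (enumerate n! = 40320 permutations of y under H0): p = 0.000397.
Step 5: alpha = 0.1. reject H0.

tau_b = 0.9286 (C=27, D=1), p = 0.000397, reject H0.


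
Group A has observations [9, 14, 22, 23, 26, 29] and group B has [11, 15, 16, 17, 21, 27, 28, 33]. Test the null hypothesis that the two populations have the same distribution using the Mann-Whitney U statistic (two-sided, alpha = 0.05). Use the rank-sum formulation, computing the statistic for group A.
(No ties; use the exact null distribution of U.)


Step 1: Combine and sort all 14 observations; assign midranks.
sorted (value, group): (9,X), (11,Y), (14,X), (15,Y), (16,Y), (17,Y), (21,Y), (22,X), (23,X), (26,X), (27,Y), (28,Y), (29,X), (33,Y)
ranks: 9->1, 11->2, 14->3, 15->4, 16->5, 17->6, 21->7, 22->8, 23->9, 26->10, 27->11, 28->12, 29->13, 33->14
Step 2: Rank sum for X: R1 = 1 + 3 + 8 + 9 + 10 + 13 = 44.
Step 3: U_X = R1 - n1(n1+1)/2 = 44 - 6*7/2 = 44 - 21 = 23.
       U_Y = n1*n2 - U_X = 48 - 23 = 25.
Step 4: No ties, so the exact null distribution of U (based on enumerating the C(14,6) = 3003 equally likely rank assignments) gives the two-sided p-value.
Step 5: p-value = 0.949717; compare to alpha = 0.05. fail to reject H0.

U_X = 23, p = 0.949717, fail to reject H0 at alpha = 0.05.


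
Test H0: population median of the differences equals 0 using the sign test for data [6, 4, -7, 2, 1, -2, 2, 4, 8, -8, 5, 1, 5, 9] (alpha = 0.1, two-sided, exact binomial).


Step 1: Discard zero differences. Original n = 14; n_eff = number of nonzero differences = 14.
Nonzero differences (with sign): +6, +4, -7, +2, +1, -2, +2, +4, +8, -8, +5, +1, +5, +9
Step 2: Count signs: positive = 11, negative = 3.
Step 3: Under H0: P(positive) = 0.5, so the number of positives S ~ Bin(14, 0.5).
Step 4: Two-sided exact p-value = sum of Bin(14,0.5) probabilities at or below the observed probability = 0.057373.
Step 5: alpha = 0.1. reject H0.

n_eff = 14, pos = 11, neg = 3, p = 0.057373, reject H0.


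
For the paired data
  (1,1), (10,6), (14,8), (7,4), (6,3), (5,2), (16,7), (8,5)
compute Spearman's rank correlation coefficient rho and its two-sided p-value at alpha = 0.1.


Step 1: Rank x and y separately (midranks; no ties here).
rank(x): 1->1, 10->6, 14->7, 7->4, 6->3, 5->2, 16->8, 8->5
rank(y): 1->1, 6->6, 8->8, 4->4, 3->3, 2->2, 7->7, 5->5
Step 2: d_i = R_x(i) - R_y(i); compute d_i^2.
  (1-1)^2=0, (6-6)^2=0, (7-8)^2=1, (4-4)^2=0, (3-3)^2=0, (2-2)^2=0, (8-7)^2=1, (5-5)^2=0
sum(d^2) = 2.
Step 3: rho = 1 - 6*2 / (8*(8^2 - 1)) = 1 - 12/504 = 0.976190.
Step 4: Under H0, t = rho * sqrt((n-2)/(1-rho^2)) = 11.0235 ~ t(6).
Step 5: Two-sided p-value from the t-distribution with 6 df = 0.000033.
Step 6: alpha = 0.1. reject H0.

rho = 0.9762, p = 0.000033, reject H0 at alpha = 0.1.


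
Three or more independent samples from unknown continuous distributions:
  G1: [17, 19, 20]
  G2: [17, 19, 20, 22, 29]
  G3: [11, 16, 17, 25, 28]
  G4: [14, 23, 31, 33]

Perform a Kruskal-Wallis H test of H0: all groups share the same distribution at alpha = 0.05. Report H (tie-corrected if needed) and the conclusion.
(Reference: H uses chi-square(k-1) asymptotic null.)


Step 1: Combine all N = 17 observations and assign midranks.
sorted (value, group, rank): (11,G3,1), (14,G4,2), (16,G3,3), (17,G1,5), (17,G2,5), (17,G3,5), (19,G1,7.5), (19,G2,7.5), (20,G1,9.5), (20,G2,9.5), (22,G2,11), (23,G4,12), (25,G3,13), (28,G3,14), (29,G2,15), (31,G4,16), (33,G4,17)
Step 2: Sum ranks within each group.
R_1 = 22 (n_1 = 3)
R_2 = 48 (n_2 = 5)
R_3 = 36 (n_3 = 5)
R_4 = 47 (n_4 = 4)
Step 3: H = 12/(N(N+1)) * sum(R_i^2/n_i) - 3(N+1)
     = 12/(17*18) * (22^2/3 + 48^2/5 + 36^2/5 + 47^2/4) - 3*18
     = 0.039216 * 1433.58 - 54
     = 2.218954.
Step 4: Ties present; correction factor C = 1 - 36/(17^3 - 17) = 0.992647. Corrected H = 2.218954 / 0.992647 = 2.235391.
Step 5: Under H0, H ~ chi^2(3); p-value = 0.525011.
Step 6: alpha = 0.05. fail to reject H0.

H = 2.2354, df = 3, p = 0.525011, fail to reject H0.


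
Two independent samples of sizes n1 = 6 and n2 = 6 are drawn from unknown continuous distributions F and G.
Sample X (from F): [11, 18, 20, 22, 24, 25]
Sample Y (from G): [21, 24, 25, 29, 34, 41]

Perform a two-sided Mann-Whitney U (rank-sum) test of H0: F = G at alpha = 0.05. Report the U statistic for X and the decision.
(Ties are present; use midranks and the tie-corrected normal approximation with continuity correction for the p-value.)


Step 1: Combine and sort all 12 observations; assign midranks.
sorted (value, group): (11,X), (18,X), (20,X), (21,Y), (22,X), (24,X), (24,Y), (25,X), (25,Y), (29,Y), (34,Y), (41,Y)
ranks: 11->1, 18->2, 20->3, 21->4, 22->5, 24->6.5, 24->6.5, 25->8.5, 25->8.5, 29->10, 34->11, 41->12
Step 2: Rank sum for X: R1 = 1 + 2 + 3 + 5 + 6.5 + 8.5 = 26.
Step 3: U_X = R1 - n1(n1+1)/2 = 26 - 6*7/2 = 26 - 21 = 5.
       U_Y = n1*n2 - U_X = 36 - 5 = 31.
Step 4: Ties are present, so use the tie-corrected normal approximation (with continuity correction) for the p-value.
Step 5: p-value = 0.044576; compare to alpha = 0.05. reject H0.

U_X = 5, p = 0.044576, reject H0 at alpha = 0.05.


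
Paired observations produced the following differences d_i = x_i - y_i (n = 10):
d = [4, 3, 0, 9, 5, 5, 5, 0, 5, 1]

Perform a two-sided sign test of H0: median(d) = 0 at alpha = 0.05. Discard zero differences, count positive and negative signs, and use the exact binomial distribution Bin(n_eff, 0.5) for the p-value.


Step 1: Discard zero differences. Original n = 10; n_eff = number of nonzero differences = 8.
Nonzero differences (with sign): +4, +3, +9, +5, +5, +5, +5, +1
Step 2: Count signs: positive = 8, negative = 0.
Step 3: Under H0: P(positive) = 0.5, so the number of positives S ~ Bin(8, 0.5).
Step 4: Two-sided exact p-value = sum of Bin(8,0.5) probabilities at or below the observed probability = 0.007812.
Step 5: alpha = 0.05. reject H0.

n_eff = 8, pos = 8, neg = 0, p = 0.007812, reject H0.


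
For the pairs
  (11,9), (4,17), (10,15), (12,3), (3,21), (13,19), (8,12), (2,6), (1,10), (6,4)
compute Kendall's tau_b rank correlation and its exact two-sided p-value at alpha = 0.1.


Step 1: Enumerate the 45 unordered pairs (i,j) with i<j and classify each by sign(x_j-x_i) * sign(y_j-y_i).
  (1,2):dx=-7,dy=+8->D; (1,3):dx=-1,dy=+6->D; (1,4):dx=+1,dy=-6->D; (1,5):dx=-8,dy=+12->D
  (1,6):dx=+2,dy=+10->C; (1,7):dx=-3,dy=+3->D; (1,8):dx=-9,dy=-3->C; (1,9):dx=-10,dy=+1->D
  (1,10):dx=-5,dy=-5->C; (2,3):dx=+6,dy=-2->D; (2,4):dx=+8,dy=-14->D; (2,5):dx=-1,dy=+4->D
  (2,6):dx=+9,dy=+2->C; (2,7):dx=+4,dy=-5->D; (2,8):dx=-2,dy=-11->C; (2,9):dx=-3,dy=-7->C
  (2,10):dx=+2,dy=-13->D; (3,4):dx=+2,dy=-12->D; (3,5):dx=-7,dy=+6->D; (3,6):dx=+3,dy=+4->C
  (3,7):dx=-2,dy=-3->C; (3,8):dx=-8,dy=-9->C; (3,9):dx=-9,dy=-5->C; (3,10):dx=-4,dy=-11->C
  (4,5):dx=-9,dy=+18->D; (4,6):dx=+1,dy=+16->C; (4,7):dx=-4,dy=+9->D; (4,8):dx=-10,dy=+3->D
  (4,9):dx=-11,dy=+7->D; (4,10):dx=-6,dy=+1->D; (5,6):dx=+10,dy=-2->D; (5,7):dx=+5,dy=-9->D
  (5,8):dx=-1,dy=-15->C; (5,9):dx=-2,dy=-11->C; (5,10):dx=+3,dy=-17->D; (6,7):dx=-5,dy=-7->C
  (6,8):dx=-11,dy=-13->C; (6,9):dx=-12,dy=-9->C; (6,10):dx=-7,dy=-15->C; (7,8):dx=-6,dy=-6->C
  (7,9):dx=-7,dy=-2->C; (7,10):dx=-2,dy=-8->C; (8,9):dx=-1,dy=+4->D; (8,10):dx=+4,dy=-2->D
  (9,10):dx=+5,dy=-6->D
Step 2: C = 21, D = 24, total pairs = 45.
Step 3: tau = (C - D)/(n(n-1)/2) = (21 - 24)/45 = -0.066667.
Step 4: Exact two-sided p-value (enumerate n! = 3628800 permutations of y under H0): p = 0.861801.
Step 5: alpha = 0.1. fail to reject H0.

tau_b = -0.0667 (C=21, D=24), p = 0.861801, fail to reject H0.


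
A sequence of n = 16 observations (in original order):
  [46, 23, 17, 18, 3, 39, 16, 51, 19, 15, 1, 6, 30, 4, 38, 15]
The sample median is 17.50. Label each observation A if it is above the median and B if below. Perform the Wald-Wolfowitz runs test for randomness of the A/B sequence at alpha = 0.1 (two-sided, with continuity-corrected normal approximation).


Step 1: Compute median = 17.50; label A = above, B = below.
Labels in order: AABABABAABBBABAB  (n_A = 8, n_B = 8)
Step 2: Count runs R = 12.
Step 3: Under H0 (random ordering), E[R] = 2*n_A*n_B/(n_A+n_B) + 1 = 2*8*8/16 + 1 = 9.0000.
        Var[R] = 2*n_A*n_B*(2*n_A*n_B - n_A - n_B) / ((n_A+n_B)^2 * (n_A+n_B-1)) = 14336/3840 = 3.7333.
        SD[R] = 1.9322.
Step 4: Continuity-corrected z = (R - 0.5 - E[R]) / SD[R] = (12 - 0.5 - 9.0000) / 1.9322 = 1.2939.
Step 5: Two-sided p-value via normal approximation = 2*(1 - Phi(|z|)) = 0.195709.
Step 6: alpha = 0.1. fail to reject H0.

R = 12, z = 1.2939, p = 0.195709, fail to reject H0.


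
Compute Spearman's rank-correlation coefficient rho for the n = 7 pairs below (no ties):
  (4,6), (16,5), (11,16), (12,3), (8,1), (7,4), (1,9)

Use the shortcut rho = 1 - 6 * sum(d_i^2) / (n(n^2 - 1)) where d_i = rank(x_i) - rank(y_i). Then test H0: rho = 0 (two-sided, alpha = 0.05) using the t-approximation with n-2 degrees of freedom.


Step 1: Rank x and y separately (midranks; no ties here).
rank(x): 4->2, 16->7, 11->5, 12->6, 8->4, 7->3, 1->1
rank(y): 6->5, 5->4, 16->7, 3->2, 1->1, 4->3, 9->6
Step 2: d_i = R_x(i) - R_y(i); compute d_i^2.
  (2-5)^2=9, (7-4)^2=9, (5-7)^2=4, (6-2)^2=16, (4-1)^2=9, (3-3)^2=0, (1-6)^2=25
sum(d^2) = 72.
Step 3: rho = 1 - 6*72 / (7*(7^2 - 1)) = 1 - 432/336 = -0.285714.
Step 4: Under H0, t = rho * sqrt((n-2)/(1-rho^2)) = -0.6667 ~ t(5).
Step 5: Two-sided p-value from the t-distribution with 5 df = 0.534509.
Step 6: alpha = 0.05. fail to reject H0.

rho = -0.2857, p = 0.534509, fail to reject H0 at alpha = 0.05.


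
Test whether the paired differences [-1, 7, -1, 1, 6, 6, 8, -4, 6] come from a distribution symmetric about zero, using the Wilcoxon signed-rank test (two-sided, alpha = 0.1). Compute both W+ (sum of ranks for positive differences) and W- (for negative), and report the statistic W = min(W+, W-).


Step 1: Drop any zero differences (none here) and take |d_i|.
|d| = [1, 7, 1, 1, 6, 6, 8, 4, 6]
Step 2: Midrank |d_i| (ties get averaged ranks).
ranks: |1|->2, |7|->8, |1|->2, |1|->2, |6|->6, |6|->6, |8|->9, |4|->4, |6|->6
Step 3: Attach original signs; sum ranks with positive sign and with negative sign.
W+ = 8 + 2 + 6 + 6 + 9 + 6 = 37
W- = 2 + 2 + 4 = 8
(Check: W+ + W- = 45 should equal n(n+1)/2 = 45.)
Step 4: Test statistic W = min(W+, W-) = 8.
Step 5: Ties in |d|, so use the tie-corrected normal approximation.
        E[W] = n(n+1)/4 = 9*10/4 = 22.5.
        Tie groups: |d|=1 (t=3), |d|=6 (t=3); sum(t^3 - t) = 48.
        Var[W] = n(n+1)(2n+1)/24 - sum(t^3-t)/48 = 1710/24 - 48/48 = 70.25.
        z = (W - E[W]) / sqrt(Var[W]) = (8 - 22.5) / 8.3815 = -1.7300.
        Two-sided p = 2*Phi(z) = 0.083631.
Step 6: alpha = 0.1. reject H0.

W+ = 37, W- = 8, W = min = 8, p = 0.083631, reject H0.


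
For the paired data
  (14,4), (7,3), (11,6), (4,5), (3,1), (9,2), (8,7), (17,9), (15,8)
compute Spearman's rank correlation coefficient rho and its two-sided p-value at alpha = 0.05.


Step 1: Rank x and y separately (midranks; no ties here).
rank(x): 14->7, 7->3, 11->6, 4->2, 3->1, 9->5, 8->4, 17->9, 15->8
rank(y): 4->4, 3->3, 6->6, 5->5, 1->1, 2->2, 7->7, 9->9, 8->8
Step 2: d_i = R_x(i) - R_y(i); compute d_i^2.
  (7-4)^2=9, (3-3)^2=0, (6-6)^2=0, (2-5)^2=9, (1-1)^2=0, (5-2)^2=9, (4-7)^2=9, (9-9)^2=0, (8-8)^2=0
sum(d^2) = 36.
Step 3: rho = 1 - 6*36 / (9*(9^2 - 1)) = 1 - 216/720 = 0.700000.
Step 4: Under H0, t = rho * sqrt((n-2)/(1-rho^2)) = 2.5934 ~ t(7).
Step 5: Two-sided p-value from the t-distribution with 7 df = 0.035770.
Step 6: alpha = 0.05. reject H0.

rho = 0.7000, p = 0.035770, reject H0 at alpha = 0.05.


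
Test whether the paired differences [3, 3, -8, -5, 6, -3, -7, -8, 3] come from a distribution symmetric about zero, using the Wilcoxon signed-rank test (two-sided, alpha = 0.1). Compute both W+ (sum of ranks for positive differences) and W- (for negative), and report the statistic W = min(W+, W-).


Step 1: Drop any zero differences (none here) and take |d_i|.
|d| = [3, 3, 8, 5, 6, 3, 7, 8, 3]
Step 2: Midrank |d_i| (ties get averaged ranks).
ranks: |3|->2.5, |3|->2.5, |8|->8.5, |5|->5, |6|->6, |3|->2.5, |7|->7, |8|->8.5, |3|->2.5
Step 3: Attach original signs; sum ranks with positive sign and with negative sign.
W+ = 2.5 + 2.5 + 6 + 2.5 = 13.5
W- = 8.5 + 5 + 2.5 + 7 + 8.5 = 31.5
(Check: W+ + W- = 45 should equal n(n+1)/2 = 45.)
Step 4: Test statistic W = min(W+, W-) = 13.5.
Step 5: Ties in |d|, so use the tie-corrected normal approximation.
        E[W] = n(n+1)/4 = 9*10/4 = 22.5.
        Tie groups: |d|=3 (t=4), |d|=8 (t=2); sum(t^3 - t) = 66.
        Var[W] = n(n+1)(2n+1)/24 - sum(t^3-t)/48 = 1710/24 - 66/48 = 69.875.
        z = (W - E[W]) / sqrt(Var[W]) = (13.5 - 22.5) / 8.3591 = -1.0767.
        Two-sided p = 2*Phi(z) = 0.281629.
Step 6: alpha = 0.1. fail to reject H0.

W+ = 13.5, W- = 31.5, W = min = 13.5, p = 0.281629, fail to reject H0.


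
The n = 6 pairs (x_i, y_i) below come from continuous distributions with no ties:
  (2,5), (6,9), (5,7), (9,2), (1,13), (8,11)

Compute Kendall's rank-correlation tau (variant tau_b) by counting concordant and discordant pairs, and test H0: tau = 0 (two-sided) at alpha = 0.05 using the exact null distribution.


Step 1: Enumerate the 15 unordered pairs (i,j) with i<j and classify each by sign(x_j-x_i) * sign(y_j-y_i).
  (1,2):dx=+4,dy=+4->C; (1,3):dx=+3,dy=+2->C; (1,4):dx=+7,dy=-3->D; (1,5):dx=-1,dy=+8->D
  (1,6):dx=+6,dy=+6->C; (2,3):dx=-1,dy=-2->C; (2,4):dx=+3,dy=-7->D; (2,5):dx=-5,dy=+4->D
  (2,6):dx=+2,dy=+2->C; (3,4):dx=+4,dy=-5->D; (3,5):dx=-4,dy=+6->D; (3,6):dx=+3,dy=+4->C
  (4,5):dx=-8,dy=+11->D; (4,6):dx=-1,dy=+9->D; (5,6):dx=+7,dy=-2->D
Step 2: C = 6, D = 9, total pairs = 15.
Step 3: tau = (C - D)/(n(n-1)/2) = (6 - 9)/15 = -0.200000.
Step 4: Exact two-sided p-value (enumerate n! = 720 permutations of y under H0): p = 0.719444.
Step 5: alpha = 0.05. fail to reject H0.

tau_b = -0.2000 (C=6, D=9), p = 0.719444, fail to reject H0.


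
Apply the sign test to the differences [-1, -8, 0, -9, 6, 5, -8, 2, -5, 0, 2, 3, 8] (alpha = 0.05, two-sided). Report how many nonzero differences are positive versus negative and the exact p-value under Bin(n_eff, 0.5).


Step 1: Discard zero differences. Original n = 13; n_eff = number of nonzero differences = 11.
Nonzero differences (with sign): -1, -8, -9, +6, +5, -8, +2, -5, +2, +3, +8
Step 2: Count signs: positive = 6, negative = 5.
Step 3: Under H0: P(positive) = 0.5, so the number of positives S ~ Bin(11, 0.5).
Step 4: Two-sided exact p-value = sum of Bin(11,0.5) probabilities at or below the observed probability = 1.000000.
Step 5: alpha = 0.05. fail to reject H0.

n_eff = 11, pos = 6, neg = 5, p = 1.000000, fail to reject H0.


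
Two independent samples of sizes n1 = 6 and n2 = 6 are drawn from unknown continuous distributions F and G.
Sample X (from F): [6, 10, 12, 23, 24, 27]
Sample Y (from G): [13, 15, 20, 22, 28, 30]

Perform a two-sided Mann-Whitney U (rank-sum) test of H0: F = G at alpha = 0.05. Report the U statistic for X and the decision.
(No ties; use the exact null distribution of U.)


Step 1: Combine and sort all 12 observations; assign midranks.
sorted (value, group): (6,X), (10,X), (12,X), (13,Y), (15,Y), (20,Y), (22,Y), (23,X), (24,X), (27,X), (28,Y), (30,Y)
ranks: 6->1, 10->2, 12->3, 13->4, 15->5, 20->6, 22->7, 23->8, 24->9, 27->10, 28->11, 30->12
Step 2: Rank sum for X: R1 = 1 + 2 + 3 + 8 + 9 + 10 = 33.
Step 3: U_X = R1 - n1(n1+1)/2 = 33 - 6*7/2 = 33 - 21 = 12.
       U_Y = n1*n2 - U_X = 36 - 12 = 24.
Step 4: No ties, so the exact null distribution of U (based on enumerating the C(12,6) = 924 equally likely rank assignments) gives the two-sided p-value.
Step 5: p-value = 0.393939; compare to alpha = 0.05. fail to reject H0.

U_X = 12, p = 0.393939, fail to reject H0 at alpha = 0.05.


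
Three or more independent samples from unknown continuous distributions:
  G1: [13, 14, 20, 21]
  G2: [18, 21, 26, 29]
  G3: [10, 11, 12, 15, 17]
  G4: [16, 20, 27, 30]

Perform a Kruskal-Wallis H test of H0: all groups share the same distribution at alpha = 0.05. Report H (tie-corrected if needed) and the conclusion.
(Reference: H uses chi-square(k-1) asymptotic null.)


Step 1: Combine all N = 17 observations and assign midranks.
sorted (value, group, rank): (10,G3,1), (11,G3,2), (12,G3,3), (13,G1,4), (14,G1,5), (15,G3,6), (16,G4,7), (17,G3,8), (18,G2,9), (20,G1,10.5), (20,G4,10.5), (21,G1,12.5), (21,G2,12.5), (26,G2,14), (27,G4,15), (29,G2,16), (30,G4,17)
Step 2: Sum ranks within each group.
R_1 = 32 (n_1 = 4)
R_2 = 51.5 (n_2 = 4)
R_3 = 20 (n_3 = 5)
R_4 = 49.5 (n_4 = 4)
Step 3: H = 12/(N(N+1)) * sum(R_i^2/n_i) - 3(N+1)
     = 12/(17*18) * (32^2/4 + 51.5^2/4 + 20^2/5 + 49.5^2/4) - 3*18
     = 0.039216 * 1611.62 - 54
     = 9.200980.
Step 4: Ties present; correction factor C = 1 - 12/(17^3 - 17) = 0.997549. Corrected H = 9.200980 / 0.997549 = 9.223587.
Step 5: Under H0, H ~ chi^2(3); p-value = 0.026461.
Step 6: alpha = 0.05. reject H0.

H = 9.2236, df = 3, p = 0.026461, reject H0.


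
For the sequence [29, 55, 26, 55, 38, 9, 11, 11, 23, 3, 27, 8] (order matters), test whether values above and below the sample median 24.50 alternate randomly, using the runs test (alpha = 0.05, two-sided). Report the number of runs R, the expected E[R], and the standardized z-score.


Step 1: Compute median = 24.50; label A = above, B = below.
Labels in order: AAAAABBBBBAB  (n_A = 6, n_B = 6)
Step 2: Count runs R = 4.
Step 3: Under H0 (random ordering), E[R] = 2*n_A*n_B/(n_A+n_B) + 1 = 2*6*6/12 + 1 = 7.0000.
        Var[R] = 2*n_A*n_B*(2*n_A*n_B - n_A - n_B) / ((n_A+n_B)^2 * (n_A+n_B-1)) = 4320/1584 = 2.7273.
        SD[R] = 1.6514.
Step 4: Continuity-corrected z = (R + 0.5 - E[R]) / SD[R] = (4 + 0.5 - 7.0000) / 1.6514 = -1.5138.
Step 5: Two-sided p-value via normal approximation = 2*(1 - Phi(|z|)) = 0.130070.
Step 6: alpha = 0.05. fail to reject H0.

R = 4, z = -1.5138, p = 0.130070, fail to reject H0.
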